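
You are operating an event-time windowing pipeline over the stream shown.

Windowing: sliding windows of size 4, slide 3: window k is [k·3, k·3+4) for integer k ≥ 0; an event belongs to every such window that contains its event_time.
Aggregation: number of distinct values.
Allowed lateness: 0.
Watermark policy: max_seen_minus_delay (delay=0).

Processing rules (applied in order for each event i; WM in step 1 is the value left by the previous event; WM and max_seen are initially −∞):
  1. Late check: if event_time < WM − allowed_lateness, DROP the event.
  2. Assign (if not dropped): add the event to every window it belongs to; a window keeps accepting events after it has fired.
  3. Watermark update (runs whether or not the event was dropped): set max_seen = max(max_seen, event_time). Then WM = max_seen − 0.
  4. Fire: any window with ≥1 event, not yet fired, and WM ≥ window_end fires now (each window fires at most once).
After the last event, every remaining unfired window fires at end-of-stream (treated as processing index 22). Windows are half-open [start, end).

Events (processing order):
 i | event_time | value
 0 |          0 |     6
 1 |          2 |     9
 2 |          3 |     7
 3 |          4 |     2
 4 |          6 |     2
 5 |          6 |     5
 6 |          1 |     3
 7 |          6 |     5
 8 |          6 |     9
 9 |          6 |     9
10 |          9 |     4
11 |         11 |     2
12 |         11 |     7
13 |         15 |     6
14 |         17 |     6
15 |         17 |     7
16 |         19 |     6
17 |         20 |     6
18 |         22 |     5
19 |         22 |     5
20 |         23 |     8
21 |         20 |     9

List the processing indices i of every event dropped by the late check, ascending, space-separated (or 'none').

6 21

i=0 t=0 v=6: → [0,4); WM=0
i=1 t=2 v=9: → [0,4); WM=2
i=2 t=3 v=7: → [3,7),[0,4); WM=3
i=3 t=4 v=2: → [3,7); WM=4; [0,4) fires=3
i=4 t=6 v=2: → [6,10),[3,7); WM=6
i=5 t=6 v=5: → [6,10),[3,7); WM=6
i=6 t=1 v=3: DROP (t<6-0); WM=6
i=7 t=6 v=5: → [6,10),[3,7); WM=6
i=8 t=6 v=9: → [6,10),[3,7); WM=6
i=9 t=6 v=9: → [6,10),[3,7); WM=6
i=10 t=9 v=4: → [9,13),[6,10); WM=9; [3,7) fires=4
i=11 t=11 v=2: → [9,13); WM=11; [6,10) fires=4
i=12 t=11 v=7: → [9,13); WM=11
i=13 t=15 v=6: → [15,19),[12,16); WM=15; [9,13) fires=3
i=14 t=17 v=6: → [15,19); WM=17; [12,16) fires=1
i=15 t=17 v=7: → [15,19); WM=17
i=16 t=19 v=6: → [18,22); WM=19; [15,19) fires=2
i=17 t=20 v=6: → [18,22); WM=20
i=18 t=22 v=5: → [21,25); WM=22; [18,22) fires=1
i=19 t=22 v=5: → [21,25); WM=22
i=20 t=23 v=8: → [21,25); WM=23
i=21 t=20 v=9: DROP (t<23-0); WM=23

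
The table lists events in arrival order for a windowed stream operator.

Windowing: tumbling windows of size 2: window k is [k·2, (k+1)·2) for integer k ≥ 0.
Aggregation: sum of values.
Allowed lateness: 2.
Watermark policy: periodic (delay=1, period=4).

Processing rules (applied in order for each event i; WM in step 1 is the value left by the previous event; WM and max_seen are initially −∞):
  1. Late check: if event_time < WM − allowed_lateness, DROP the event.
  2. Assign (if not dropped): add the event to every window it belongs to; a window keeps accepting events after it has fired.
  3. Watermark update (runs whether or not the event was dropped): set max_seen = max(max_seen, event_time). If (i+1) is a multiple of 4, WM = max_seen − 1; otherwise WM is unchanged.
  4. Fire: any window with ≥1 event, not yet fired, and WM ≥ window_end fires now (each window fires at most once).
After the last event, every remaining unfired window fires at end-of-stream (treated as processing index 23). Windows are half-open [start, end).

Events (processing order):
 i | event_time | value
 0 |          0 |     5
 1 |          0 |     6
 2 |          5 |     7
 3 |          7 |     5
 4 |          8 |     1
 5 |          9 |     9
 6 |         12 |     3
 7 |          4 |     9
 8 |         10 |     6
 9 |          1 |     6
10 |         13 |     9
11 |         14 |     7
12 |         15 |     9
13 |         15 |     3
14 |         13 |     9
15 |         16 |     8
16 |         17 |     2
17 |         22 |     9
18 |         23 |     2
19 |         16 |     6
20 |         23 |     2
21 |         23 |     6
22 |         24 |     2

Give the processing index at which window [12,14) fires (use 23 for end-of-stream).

15

i=0 t=0 v=5: → [0,2); WM=−∞
i=1 t=0 v=6: → [0,2); WM=−∞
i=2 t=5 v=7: → [4,6); WM=−∞
i=3 t=7 v=5: → [6,8); WM=6; [0,2) fires=11 [4,6) fires=7
i=4 t=8 v=1: → [8,10); WM=6
i=5 t=9 v=9: → [8,10); WM=6
i=6 t=12 v=3: → [12,14); WM=6
i=7 t=4 v=9: → [4,6); WM=11; [6,8) fires=5 [8,10) fires=10
i=8 t=10 v=6: → [10,12); WM=11
i=9 t=1 v=6: DROP (t<11-2); WM=11
i=10 t=13 v=9: → [12,14); WM=11
i=11 t=14 v=7: → [14,16); WM=13; [10,12) fires=6
i=12 t=15 v=9: → [14,16); WM=13
i=13 t=15 v=3: → [14,16); WM=13
i=14 t=13 v=9: → [12,14); WM=13
i=15 t=16 v=8: → [16,18); WM=15; [12,14) fires=21
i=16 t=17 v=2: → [16,18); WM=15
i=17 t=22 v=9: → [22,24); WM=15
i=18 t=23 v=2: → [22,24); WM=15
i=19 t=16 v=6: → [16,18); WM=22; [14,16) fires=19 [16,18) fires=16
i=20 t=23 v=2: → [22,24); WM=22
i=21 t=23 v=6: → [22,24); WM=22
i=22 t=24 v=2: → [24,26); WM=22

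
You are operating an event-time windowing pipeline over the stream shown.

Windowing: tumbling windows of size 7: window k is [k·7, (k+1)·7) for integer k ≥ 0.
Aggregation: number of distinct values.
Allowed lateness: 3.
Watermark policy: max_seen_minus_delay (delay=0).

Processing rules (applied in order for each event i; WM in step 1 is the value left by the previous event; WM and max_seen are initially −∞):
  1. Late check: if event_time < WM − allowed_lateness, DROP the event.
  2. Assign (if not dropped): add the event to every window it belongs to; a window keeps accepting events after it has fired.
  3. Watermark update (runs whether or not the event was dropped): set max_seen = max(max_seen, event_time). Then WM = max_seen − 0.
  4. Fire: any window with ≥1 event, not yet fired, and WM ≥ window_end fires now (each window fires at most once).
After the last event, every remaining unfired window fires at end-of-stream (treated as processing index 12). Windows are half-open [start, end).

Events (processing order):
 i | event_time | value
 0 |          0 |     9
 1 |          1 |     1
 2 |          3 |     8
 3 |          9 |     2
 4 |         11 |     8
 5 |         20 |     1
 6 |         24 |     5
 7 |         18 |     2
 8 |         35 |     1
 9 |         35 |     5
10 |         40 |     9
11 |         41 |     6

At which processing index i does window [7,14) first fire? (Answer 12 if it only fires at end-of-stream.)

i=0 t=0 v=9: → [0,7); WM=0
i=1 t=1 v=1: → [0,7); WM=1
i=2 t=3 v=8: → [0,7); WM=3
i=3 t=9 v=2: → [7,14); WM=9; [0,7) fires=3
i=4 t=11 v=8: → [7,14); WM=11
i=5 t=20 v=1: → [14,21); WM=20; [7,14) fires=2
i=6 t=24 v=5: → [21,28); WM=24; [14,21) fires=1
i=7 t=18 v=2: DROP (t<24-3); WM=24
i=8 t=35 v=1: → [35,42); WM=35; [21,28) fires=1
i=9 t=35 v=5: → [35,42); WM=35
i=10 t=40 v=9: → [35,42); WM=40
i=11 t=41 v=6: → [35,42); WM=41

5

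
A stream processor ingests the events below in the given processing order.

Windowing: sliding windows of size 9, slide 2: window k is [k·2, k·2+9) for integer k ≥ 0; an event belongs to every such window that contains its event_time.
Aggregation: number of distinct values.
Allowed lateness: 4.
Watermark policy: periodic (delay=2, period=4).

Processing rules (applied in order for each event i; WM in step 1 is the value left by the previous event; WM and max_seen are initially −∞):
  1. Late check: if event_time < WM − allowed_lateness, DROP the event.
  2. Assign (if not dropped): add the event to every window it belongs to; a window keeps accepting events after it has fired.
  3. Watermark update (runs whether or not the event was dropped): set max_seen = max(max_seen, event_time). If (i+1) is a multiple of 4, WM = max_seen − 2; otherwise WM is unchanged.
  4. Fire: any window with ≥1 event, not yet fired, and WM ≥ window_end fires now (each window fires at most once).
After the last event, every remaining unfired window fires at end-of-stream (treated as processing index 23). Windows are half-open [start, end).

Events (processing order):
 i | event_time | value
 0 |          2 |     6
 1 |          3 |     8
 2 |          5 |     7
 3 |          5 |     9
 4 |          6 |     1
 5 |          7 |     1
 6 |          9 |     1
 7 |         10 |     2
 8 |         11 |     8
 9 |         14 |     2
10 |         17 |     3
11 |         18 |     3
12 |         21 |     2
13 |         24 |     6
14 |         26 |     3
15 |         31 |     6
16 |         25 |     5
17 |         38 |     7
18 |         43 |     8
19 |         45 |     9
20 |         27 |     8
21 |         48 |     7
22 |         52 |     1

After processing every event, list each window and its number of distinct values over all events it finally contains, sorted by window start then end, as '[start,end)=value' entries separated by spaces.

i=0 t=2 v=6: → [2,11),[0,9); WM=−∞
i=1 t=3 v=8: → [2,11),[0,9); WM=−∞
i=2 t=5 v=7: → [4,13),[2,11),[0,9); WM=−∞
i=3 t=5 v=9: → [4,13),[2,11),[0,9); WM=3
i=4 t=6 v=1: → [6,15),[4,13),[2,11),[0,9); WM=3
i=5 t=7 v=1: → [6,15),[4,13),[2,11),[0,9); WM=3
i=6 t=9 v=1: → [8,17),[6,15),[4,13),[2,11); WM=3
i=7 t=10 v=2: → [10,19),[8,17),[6,15),[4,13),[2,11); WM=8
i=8 t=11 v=8: → [10,19),[8,17),[6,15),[4,13); WM=8
i=9 t=14 v=2: → [14,23),[12,21),[10,19),[8,17),[6,15); WM=8
i=10 t=17 v=3: → [16,25),[14,23),[12,21),[10,19); WM=8
i=11 t=18 v=3: → [18,27),[16,25),[14,23),[12,21),[10,19); WM=16; [0,9) fires=5 [2,11) fires=6 [4,13) fires=5 [6,15) fires=3
i=12 t=21 v=2: → [20,29),[18,27),[16,25),[14,23); WM=16
i=13 t=24 v=6: → [24,33),[22,31),[20,29),[18,27),[16,25); WM=16
i=14 t=26 v=3: → [26,35),[24,33),[22,31),[20,29),[18,27); WM=16
i=15 t=31 v=6: → [30,39),[28,37),[26,35),[24,33); WM=29; [8,17) fires=3 [10,19) fires=3 [12,21) fires=2 [14,23) fires=2 [16,25) fires=3 [18,27) fires=3 [20,29) fires=3
i=16 t=25 v=5: → [24,33),[22,31),[20,29),[18,27); WM=29
i=17 t=38 v=7: → [38,47),[36,45),[34,43),[32,41),[30,39); WM=29
i=18 t=43 v=8: → [42,51),[40,49),[38,47),[36,45); WM=29
i=19 t=45 v=9: → [44,53),[42,51),[40,49),[38,47); WM=43; [22,31) fires=3 [24,33) fires=3 [26,35) fires=2 [28,37) fires=1 [30,39) fires=2 [32,41) fires=1 [34,43) fires=1
i=20 t=27 v=8: DROP (t<43-4); WM=43
i=21 t=48 v=7: → [48,57),[46,55),[44,53),[42,51),[40,49); WM=43
i=22 t=52 v=1: → [52,61),[50,59),[48,57),[46,55),[44,53); WM=43

[0,9)=5 [2,11)=6 [4,13)=5 [6,15)=3 [8,17)=3 [10,19)=3 [12,21)=2 [14,23)=2 [16,25)=3 [18,27)=4 [20,29)=4 [22,31)=3 [24,33)=3 [26,35)=2 [28,37)=1 [30,39)=2 [32,41)=1 [34,43)=1 [36,45)=2 [38,47)=3 [40,49)=3 [42,51)=3 [44,53)=3 [46,55)=2 [48,57)=2 [50,59)=1 [52,61)=1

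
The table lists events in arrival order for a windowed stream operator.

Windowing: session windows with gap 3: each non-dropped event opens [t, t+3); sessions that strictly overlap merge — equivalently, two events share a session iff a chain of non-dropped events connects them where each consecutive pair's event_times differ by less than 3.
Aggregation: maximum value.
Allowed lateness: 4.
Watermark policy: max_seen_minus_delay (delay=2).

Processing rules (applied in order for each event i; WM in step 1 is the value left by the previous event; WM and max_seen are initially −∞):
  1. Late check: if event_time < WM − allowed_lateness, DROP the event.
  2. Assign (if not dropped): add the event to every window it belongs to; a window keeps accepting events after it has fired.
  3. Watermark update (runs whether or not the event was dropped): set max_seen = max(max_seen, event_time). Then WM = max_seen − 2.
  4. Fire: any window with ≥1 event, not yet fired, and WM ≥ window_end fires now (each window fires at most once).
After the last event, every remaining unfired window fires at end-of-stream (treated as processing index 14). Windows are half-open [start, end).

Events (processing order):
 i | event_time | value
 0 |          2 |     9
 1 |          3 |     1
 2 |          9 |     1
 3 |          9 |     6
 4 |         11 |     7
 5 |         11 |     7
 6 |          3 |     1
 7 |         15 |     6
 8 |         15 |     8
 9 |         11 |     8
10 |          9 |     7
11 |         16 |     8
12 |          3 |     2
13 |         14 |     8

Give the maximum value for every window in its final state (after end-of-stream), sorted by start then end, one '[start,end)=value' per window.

i=0 t=2 v=9: → [2,5); WM=0
i=1 t=3 v=1: → [2,6); WM=1
i=2 t=9 v=1: → [9,12); WM=7
i=3 t=9 v=6: → [9,12); WM=7
i=4 t=11 v=7: → [9,14); WM=9
i=5 t=11 v=7: → [9,14); WM=9
i=6 t=3 v=1: DROP (t<9-4); WM=9
i=7 t=15 v=6: → [15,18); WM=13
i=8 t=15 v=8: → [15,18); WM=13
i=9 t=11 v=8: → [9,14); WM=13
i=10 t=9 v=7: → [9,14); WM=13
i=11 t=16 v=8: → [15,19); WM=14
i=12 t=3 v=2: DROP (t<14-4); WM=14
i=13 t=14 v=8: → [14,19); WM=14

[2,6)=9 [9,14)=8 [14,19)=8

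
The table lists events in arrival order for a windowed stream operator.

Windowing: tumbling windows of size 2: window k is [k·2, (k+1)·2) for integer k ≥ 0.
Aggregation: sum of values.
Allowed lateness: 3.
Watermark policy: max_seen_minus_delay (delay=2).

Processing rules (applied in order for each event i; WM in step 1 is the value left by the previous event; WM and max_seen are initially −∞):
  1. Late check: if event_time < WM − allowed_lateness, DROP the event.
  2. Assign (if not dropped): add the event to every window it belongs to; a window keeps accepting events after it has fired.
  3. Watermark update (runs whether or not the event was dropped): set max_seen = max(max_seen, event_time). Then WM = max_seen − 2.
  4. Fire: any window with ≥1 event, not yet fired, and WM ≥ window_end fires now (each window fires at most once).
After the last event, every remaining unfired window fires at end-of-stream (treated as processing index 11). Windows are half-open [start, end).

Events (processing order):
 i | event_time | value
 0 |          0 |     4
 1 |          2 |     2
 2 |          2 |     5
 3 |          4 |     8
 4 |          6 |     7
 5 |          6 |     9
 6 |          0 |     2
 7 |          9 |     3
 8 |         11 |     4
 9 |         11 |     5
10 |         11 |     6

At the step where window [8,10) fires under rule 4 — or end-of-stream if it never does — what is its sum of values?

i=0 t=0 v=4: → [0,2); WM=-2
i=1 t=2 v=2: → [2,4); WM=0
i=2 t=2 v=5: → [2,4); WM=0
i=3 t=4 v=8: → [4,6); WM=2; [0,2) fires=4
i=4 t=6 v=7: → [6,8); WM=4; [2,4) fires=7
i=5 t=6 v=9: → [6,8); WM=4
i=6 t=0 v=2: DROP (t<4-3); WM=4
i=7 t=9 v=3: → [8,10); WM=7; [4,6) fires=8
i=8 t=11 v=4: → [10,12); WM=9; [6,8) fires=16
i=9 t=11 v=5: → [10,12); WM=9
i=10 t=11 v=6: → [10,12); WM=9

3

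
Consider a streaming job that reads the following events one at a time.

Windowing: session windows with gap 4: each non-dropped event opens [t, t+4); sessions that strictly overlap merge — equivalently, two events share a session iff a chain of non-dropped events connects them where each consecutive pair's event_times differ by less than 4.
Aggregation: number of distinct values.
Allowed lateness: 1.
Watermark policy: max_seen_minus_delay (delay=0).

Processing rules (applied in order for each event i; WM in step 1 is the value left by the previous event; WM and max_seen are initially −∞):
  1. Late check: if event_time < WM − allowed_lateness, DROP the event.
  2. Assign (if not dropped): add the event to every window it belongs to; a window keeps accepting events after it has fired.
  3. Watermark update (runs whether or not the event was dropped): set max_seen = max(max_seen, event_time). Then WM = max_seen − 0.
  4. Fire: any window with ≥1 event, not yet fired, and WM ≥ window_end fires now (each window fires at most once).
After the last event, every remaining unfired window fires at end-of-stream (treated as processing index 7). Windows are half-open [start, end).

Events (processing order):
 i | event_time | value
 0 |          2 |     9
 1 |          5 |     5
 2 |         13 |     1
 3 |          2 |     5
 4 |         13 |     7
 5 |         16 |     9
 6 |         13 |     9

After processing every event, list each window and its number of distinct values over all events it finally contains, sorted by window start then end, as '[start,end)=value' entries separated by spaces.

i=0 t=2 v=9: → [2,6); WM=2
i=1 t=5 v=5: → [2,9); WM=5
i=2 t=13 v=1: → [13,17); WM=13
i=3 t=2 v=5: DROP (t<13-1); WM=13
i=4 t=13 v=7: → [13,17); WM=13
i=5 t=16 v=9: → [13,20); WM=16
i=6 t=13 v=9: DROP (t<16-1); WM=16

[2,9)=2 [13,20)=3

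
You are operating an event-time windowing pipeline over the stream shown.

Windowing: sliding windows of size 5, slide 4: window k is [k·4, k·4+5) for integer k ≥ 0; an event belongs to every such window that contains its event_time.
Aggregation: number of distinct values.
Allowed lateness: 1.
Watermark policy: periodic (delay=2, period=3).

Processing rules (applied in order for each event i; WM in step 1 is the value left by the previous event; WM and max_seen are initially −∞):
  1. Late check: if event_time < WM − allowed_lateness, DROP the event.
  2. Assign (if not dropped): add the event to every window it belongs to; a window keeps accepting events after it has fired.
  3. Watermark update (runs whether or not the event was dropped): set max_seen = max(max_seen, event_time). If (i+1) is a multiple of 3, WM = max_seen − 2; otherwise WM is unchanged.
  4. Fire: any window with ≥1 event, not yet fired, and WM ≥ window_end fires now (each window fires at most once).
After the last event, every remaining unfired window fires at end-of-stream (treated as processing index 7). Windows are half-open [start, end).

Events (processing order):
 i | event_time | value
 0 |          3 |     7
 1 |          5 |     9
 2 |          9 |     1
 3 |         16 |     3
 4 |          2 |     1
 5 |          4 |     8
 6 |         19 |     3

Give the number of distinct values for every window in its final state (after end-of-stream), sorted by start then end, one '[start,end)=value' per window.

[0,5)=1 [4,9)=1 [8,13)=1 [12,17)=1 [16,21)=1

i=0 t=3 v=7: → [0,5); WM=−∞
i=1 t=5 v=9: → [4,9); WM=−∞
i=2 t=9 v=1: → [8,13); WM=7; [0,5) fires=1
i=3 t=16 v=3: → [16,21),[12,17); WM=7
i=4 t=2 v=1: DROP (t<7-1); WM=7
i=5 t=4 v=8: DROP (t<7-1); WM=14; [4,9) fires=1 [8,13) fires=1
i=6 t=19 v=3: → [16,21); WM=14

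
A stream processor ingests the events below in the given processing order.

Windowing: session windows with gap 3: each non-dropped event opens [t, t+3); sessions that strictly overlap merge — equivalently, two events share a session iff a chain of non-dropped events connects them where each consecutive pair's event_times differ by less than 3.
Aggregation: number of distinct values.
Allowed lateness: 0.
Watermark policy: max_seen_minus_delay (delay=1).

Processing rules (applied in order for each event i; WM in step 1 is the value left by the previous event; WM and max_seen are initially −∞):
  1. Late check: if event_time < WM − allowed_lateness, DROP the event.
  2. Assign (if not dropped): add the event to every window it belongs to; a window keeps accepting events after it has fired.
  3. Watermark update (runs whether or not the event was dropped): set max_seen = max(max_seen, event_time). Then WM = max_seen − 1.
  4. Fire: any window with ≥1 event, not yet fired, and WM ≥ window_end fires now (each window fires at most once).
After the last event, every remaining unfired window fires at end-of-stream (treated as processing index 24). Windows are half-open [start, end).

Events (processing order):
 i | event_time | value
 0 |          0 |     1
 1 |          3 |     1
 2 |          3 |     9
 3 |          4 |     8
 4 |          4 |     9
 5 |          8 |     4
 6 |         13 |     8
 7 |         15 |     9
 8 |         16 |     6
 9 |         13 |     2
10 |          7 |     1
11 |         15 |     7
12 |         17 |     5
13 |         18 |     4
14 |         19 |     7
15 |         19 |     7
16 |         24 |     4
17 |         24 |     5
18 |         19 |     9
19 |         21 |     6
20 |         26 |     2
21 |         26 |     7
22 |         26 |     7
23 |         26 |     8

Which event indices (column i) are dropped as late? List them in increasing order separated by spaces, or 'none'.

i=0 t=0 v=1: → [0,3); WM=-1
i=1 t=3 v=1: → [3,6); WM=2
i=2 t=3 v=9: → [3,6); WM=2
i=3 t=4 v=8: → [3,7); WM=3
i=4 t=4 v=9: → [3,7); WM=3
i=5 t=8 v=4: → [8,11); WM=7
i=6 t=13 v=8: → [13,16); WM=12
i=7 t=15 v=9: → [13,18); WM=14
i=8 t=16 v=6: → [13,19); WM=15
i=9 t=13 v=2: DROP (t<15-0); WM=15
i=10 t=7 v=1: DROP (t<15-0); WM=15
i=11 t=15 v=7: → [13,19); WM=15
i=12 t=17 v=5: → [13,20); WM=16
i=13 t=18 v=4: → [13,21); WM=17
i=14 t=19 v=7: → [13,22); WM=18
i=15 t=19 v=7: → [13,22); WM=18
i=16 t=24 v=4: → [24,27); WM=23
i=17 t=24 v=5: → [24,27); WM=23
i=18 t=19 v=9: DROP (t<23-0); WM=23
i=19 t=21 v=6: DROP (t<23-0); WM=23
i=20 t=26 v=2: → [24,29); WM=25
i=21 t=26 v=7: → [24,29); WM=25
i=22 t=26 v=7: → [24,29); WM=25
i=23 t=26 v=8: → [24,29); WM=25

9 10 18 19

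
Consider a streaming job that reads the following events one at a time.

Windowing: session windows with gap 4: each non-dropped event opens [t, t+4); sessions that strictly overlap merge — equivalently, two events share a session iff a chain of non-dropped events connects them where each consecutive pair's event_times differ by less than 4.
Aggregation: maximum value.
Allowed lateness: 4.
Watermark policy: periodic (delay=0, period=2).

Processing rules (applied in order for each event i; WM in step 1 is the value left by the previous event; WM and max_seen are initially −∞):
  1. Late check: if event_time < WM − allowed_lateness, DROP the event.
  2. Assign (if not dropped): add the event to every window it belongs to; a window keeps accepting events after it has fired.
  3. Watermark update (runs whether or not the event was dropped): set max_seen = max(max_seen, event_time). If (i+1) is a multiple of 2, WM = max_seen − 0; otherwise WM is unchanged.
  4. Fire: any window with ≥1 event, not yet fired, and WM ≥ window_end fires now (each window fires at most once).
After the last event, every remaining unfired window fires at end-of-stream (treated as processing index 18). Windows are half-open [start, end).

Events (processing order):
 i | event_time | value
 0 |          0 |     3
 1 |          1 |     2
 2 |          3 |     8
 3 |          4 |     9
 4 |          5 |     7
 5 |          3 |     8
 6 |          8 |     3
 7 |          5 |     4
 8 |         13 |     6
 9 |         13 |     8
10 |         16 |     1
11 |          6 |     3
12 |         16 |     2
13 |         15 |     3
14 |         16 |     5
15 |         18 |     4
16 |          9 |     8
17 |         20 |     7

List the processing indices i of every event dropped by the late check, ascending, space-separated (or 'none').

i=0 t=0 v=3: → [0,4); WM=−∞
i=1 t=1 v=2: → [0,5); WM=1
i=2 t=3 v=8: → [0,7); WM=1
i=3 t=4 v=9: → [0,8); WM=4
i=4 t=5 v=7: → [0,9); WM=4
i=5 t=3 v=8: → [0,9); WM=5
i=6 t=8 v=3: → [0,12); WM=5
i=7 t=5 v=4: → [0,12); WM=8
i=8 t=13 v=6: → [13,17); WM=8
i=9 t=13 v=8: → [13,17); WM=13
i=10 t=16 v=1: → [13,20); WM=13
i=11 t=6 v=3: DROP (t<13-4); WM=16
i=12 t=16 v=2: → [13,20); WM=16
i=13 t=15 v=3: → [13,20); WM=16
i=14 t=16 v=5: → [13,20); WM=16
i=15 t=18 v=4: → [13,22); WM=18
i=16 t=9 v=8: DROP (t<18-4); WM=18
i=17 t=20 v=7: → [13,24); WM=20

11 16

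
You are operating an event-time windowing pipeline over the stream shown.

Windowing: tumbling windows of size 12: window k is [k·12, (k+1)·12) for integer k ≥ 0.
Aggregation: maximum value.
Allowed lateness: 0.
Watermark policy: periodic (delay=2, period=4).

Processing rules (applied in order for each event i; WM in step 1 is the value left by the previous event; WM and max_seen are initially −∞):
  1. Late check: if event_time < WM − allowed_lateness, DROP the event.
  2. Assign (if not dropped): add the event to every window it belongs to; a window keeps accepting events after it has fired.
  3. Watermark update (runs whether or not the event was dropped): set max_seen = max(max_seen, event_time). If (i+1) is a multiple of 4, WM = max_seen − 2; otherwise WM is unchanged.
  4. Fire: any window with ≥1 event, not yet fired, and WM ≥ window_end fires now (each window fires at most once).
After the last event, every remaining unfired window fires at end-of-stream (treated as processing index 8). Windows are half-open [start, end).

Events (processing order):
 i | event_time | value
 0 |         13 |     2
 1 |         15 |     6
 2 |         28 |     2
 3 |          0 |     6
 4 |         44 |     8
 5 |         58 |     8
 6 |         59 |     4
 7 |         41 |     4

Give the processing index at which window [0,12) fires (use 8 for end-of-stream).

i=0 t=13 v=2: → [12,24); WM=−∞
i=1 t=15 v=6: → [12,24); WM=−∞
i=2 t=28 v=2: → [24,36); WM=−∞
i=3 t=0 v=6: → [0,12); WM=26; [0,12) fires=6 [12,24) fires=6
i=4 t=44 v=8: → [36,48); WM=26
i=5 t=58 v=8: → [48,60); WM=26
i=6 t=59 v=4: → [48,60); WM=26
i=7 t=41 v=4: → [36,48); WM=57; [24,36) fires=2 [36,48) fires=8

3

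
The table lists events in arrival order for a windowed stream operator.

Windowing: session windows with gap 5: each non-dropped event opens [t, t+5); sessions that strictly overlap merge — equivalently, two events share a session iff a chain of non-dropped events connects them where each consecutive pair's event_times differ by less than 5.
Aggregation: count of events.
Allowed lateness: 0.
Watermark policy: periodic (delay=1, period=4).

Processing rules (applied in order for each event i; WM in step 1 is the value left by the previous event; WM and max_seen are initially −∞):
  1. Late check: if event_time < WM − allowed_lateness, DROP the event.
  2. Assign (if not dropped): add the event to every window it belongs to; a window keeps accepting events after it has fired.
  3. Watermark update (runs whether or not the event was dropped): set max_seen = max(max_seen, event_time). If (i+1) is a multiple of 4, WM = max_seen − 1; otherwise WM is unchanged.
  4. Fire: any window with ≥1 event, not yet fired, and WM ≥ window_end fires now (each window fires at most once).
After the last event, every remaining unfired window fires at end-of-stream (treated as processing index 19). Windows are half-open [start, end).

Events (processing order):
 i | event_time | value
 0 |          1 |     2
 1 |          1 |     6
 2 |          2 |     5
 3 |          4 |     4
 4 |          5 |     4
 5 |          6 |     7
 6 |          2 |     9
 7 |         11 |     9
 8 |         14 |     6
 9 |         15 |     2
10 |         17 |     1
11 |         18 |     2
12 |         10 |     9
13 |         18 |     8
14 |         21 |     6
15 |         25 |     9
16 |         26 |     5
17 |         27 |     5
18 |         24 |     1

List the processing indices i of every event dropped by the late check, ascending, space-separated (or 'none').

i=0 t=1 v=2: → [1,6); WM=−∞
i=1 t=1 v=6: → [1,6); WM=−∞
i=2 t=2 v=5: → [1,7); WM=−∞
i=3 t=4 v=4: → [1,9); WM=3
i=4 t=5 v=4: → [1,10); WM=3
i=5 t=6 v=7: → [1,11); WM=3
i=6 t=2 v=9: DROP (t<3-0); WM=3
i=7 t=11 v=9: → [11,16); WM=10
i=8 t=14 v=6: → [11,19); WM=10
i=9 t=15 v=2: → [11,20); WM=10
i=10 t=17 v=1: → [11,22); WM=10
i=11 t=18 v=2: → [11,23); WM=17
i=12 t=10 v=9: DROP (t<17-0); WM=17
i=13 t=18 v=8: → [11,23); WM=17
i=14 t=21 v=6: → [11,26); WM=17
i=15 t=25 v=9: → [11,30); WM=24
i=16 t=26 v=5: → [11,31); WM=24
i=17 t=27 v=5: → [11,32); WM=24
i=18 t=24 v=1: → [11,32); WM=24

6 12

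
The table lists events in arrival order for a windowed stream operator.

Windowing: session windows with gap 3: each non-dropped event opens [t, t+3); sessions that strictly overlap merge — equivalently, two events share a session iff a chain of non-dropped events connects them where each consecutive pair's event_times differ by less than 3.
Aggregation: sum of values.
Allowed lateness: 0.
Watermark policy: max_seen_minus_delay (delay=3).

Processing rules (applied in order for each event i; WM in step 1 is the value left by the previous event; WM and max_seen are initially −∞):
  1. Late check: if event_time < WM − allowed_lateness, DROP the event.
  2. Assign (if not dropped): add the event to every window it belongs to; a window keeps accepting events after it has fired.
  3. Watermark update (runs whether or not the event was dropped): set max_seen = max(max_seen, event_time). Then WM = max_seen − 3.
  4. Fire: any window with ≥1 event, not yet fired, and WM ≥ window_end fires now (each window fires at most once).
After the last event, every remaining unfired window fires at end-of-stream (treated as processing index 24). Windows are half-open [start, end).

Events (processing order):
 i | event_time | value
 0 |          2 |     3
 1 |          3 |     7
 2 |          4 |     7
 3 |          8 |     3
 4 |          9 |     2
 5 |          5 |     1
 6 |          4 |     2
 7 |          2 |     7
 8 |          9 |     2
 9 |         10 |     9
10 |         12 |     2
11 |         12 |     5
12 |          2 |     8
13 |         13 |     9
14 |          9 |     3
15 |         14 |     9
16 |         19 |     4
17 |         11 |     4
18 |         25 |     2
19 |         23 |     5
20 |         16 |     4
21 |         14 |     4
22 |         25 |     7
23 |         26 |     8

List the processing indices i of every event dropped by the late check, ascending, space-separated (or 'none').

5 6 7 12 14 17 20 21

i=0 t=2 v=3: → [2,5); WM=-1
i=1 t=3 v=7: → [2,6); WM=0
i=2 t=4 v=7: → [2,7); WM=1
i=3 t=8 v=3: → [8,11); WM=5
i=4 t=9 v=2: → [8,12); WM=6
i=5 t=5 v=1: DROP (t<6-0); WM=6
i=6 t=4 v=2: DROP (t<6-0); WM=6
i=7 t=2 v=7: DROP (t<6-0); WM=6
i=8 t=9 v=2: → [8,12); WM=6
i=9 t=10 v=9: → [8,13); WM=7
i=10 t=12 v=2: → [8,15); WM=9
i=11 t=12 v=5: → [8,15); WM=9
i=12 t=2 v=8: DROP (t<9-0); WM=9
i=13 t=13 v=9: → [8,16); WM=10
i=14 t=9 v=3: DROP (t<10-0); WM=10
i=15 t=14 v=9: → [8,17); WM=11
i=16 t=19 v=4: → [19,22); WM=16
i=17 t=11 v=4: DROP (t<16-0); WM=16
i=18 t=25 v=2: → [25,28); WM=22
i=19 t=23 v=5: → [23,28); WM=22
i=20 t=16 v=4: DROP (t<22-0); WM=22
i=21 t=14 v=4: DROP (t<22-0); WM=22
i=22 t=25 v=7: → [23,28); WM=22
i=23 t=26 v=8: → [23,29); WM=23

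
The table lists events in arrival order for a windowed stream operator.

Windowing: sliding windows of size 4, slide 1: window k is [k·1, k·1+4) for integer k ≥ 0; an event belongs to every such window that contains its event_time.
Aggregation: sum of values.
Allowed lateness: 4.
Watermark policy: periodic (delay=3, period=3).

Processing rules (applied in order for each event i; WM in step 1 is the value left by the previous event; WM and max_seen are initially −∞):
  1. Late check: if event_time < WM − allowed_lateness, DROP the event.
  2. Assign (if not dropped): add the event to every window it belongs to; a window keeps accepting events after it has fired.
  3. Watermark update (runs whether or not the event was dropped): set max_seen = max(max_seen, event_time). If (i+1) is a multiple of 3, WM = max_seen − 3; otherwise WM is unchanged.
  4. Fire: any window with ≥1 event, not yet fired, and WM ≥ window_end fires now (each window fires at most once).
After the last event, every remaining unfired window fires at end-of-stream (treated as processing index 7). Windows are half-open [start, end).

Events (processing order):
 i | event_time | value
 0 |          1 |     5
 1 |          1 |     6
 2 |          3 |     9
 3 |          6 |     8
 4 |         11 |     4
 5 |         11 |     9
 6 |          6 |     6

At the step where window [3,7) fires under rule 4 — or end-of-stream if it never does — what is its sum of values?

i=0 t=1 v=5: → [1,5),[0,4); WM=−∞
i=1 t=1 v=6: → [1,5),[0,4); WM=−∞
i=2 t=3 v=9: → [3,7),[2,6),[1,5),[0,4); WM=0
i=3 t=6 v=8: → [6,10),[5,9),[4,8),[3,7); WM=0
i=4 t=11 v=4: → [11,15),[10,14),[9,13),[8,12); WM=0
i=5 t=11 v=9: → [11,15),[10,14),[9,13),[8,12); WM=8; [0,4) fires=20 [1,5) fires=20 [2,6) fires=9 [3,7) fires=17 [4,8) fires=8
i=6 t=6 v=6: → [6,10),[5,9),[4,8),[3,7); WM=8

17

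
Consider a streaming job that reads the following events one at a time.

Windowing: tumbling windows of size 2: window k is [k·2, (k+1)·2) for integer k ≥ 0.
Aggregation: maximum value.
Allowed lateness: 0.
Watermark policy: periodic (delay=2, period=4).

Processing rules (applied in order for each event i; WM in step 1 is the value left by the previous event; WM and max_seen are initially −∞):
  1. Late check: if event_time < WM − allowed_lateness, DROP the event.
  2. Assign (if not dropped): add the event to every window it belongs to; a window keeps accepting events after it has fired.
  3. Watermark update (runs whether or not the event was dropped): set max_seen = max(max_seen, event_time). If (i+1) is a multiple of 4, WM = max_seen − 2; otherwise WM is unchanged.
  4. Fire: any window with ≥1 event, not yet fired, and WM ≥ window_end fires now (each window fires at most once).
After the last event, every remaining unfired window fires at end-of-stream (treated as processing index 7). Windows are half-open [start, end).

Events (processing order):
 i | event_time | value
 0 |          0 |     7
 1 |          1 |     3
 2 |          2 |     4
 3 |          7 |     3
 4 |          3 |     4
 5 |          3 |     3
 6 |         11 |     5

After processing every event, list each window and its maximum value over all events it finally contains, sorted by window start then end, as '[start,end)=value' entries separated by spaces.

[0,2)=7 [2,4)=4 [6,8)=3 [10,12)=5

i=0 t=0 v=7: → [0,2); WM=−∞
i=1 t=1 v=3: → [0,2); WM=−∞
i=2 t=2 v=4: → [2,4); WM=−∞
i=3 t=7 v=3: → [6,8); WM=5; [0,2) fires=7 [2,4) fires=4
i=4 t=3 v=4: DROP (t<5-0); WM=5
i=5 t=3 v=3: DROP (t<5-0); WM=5
i=6 t=11 v=5: → [10,12); WM=5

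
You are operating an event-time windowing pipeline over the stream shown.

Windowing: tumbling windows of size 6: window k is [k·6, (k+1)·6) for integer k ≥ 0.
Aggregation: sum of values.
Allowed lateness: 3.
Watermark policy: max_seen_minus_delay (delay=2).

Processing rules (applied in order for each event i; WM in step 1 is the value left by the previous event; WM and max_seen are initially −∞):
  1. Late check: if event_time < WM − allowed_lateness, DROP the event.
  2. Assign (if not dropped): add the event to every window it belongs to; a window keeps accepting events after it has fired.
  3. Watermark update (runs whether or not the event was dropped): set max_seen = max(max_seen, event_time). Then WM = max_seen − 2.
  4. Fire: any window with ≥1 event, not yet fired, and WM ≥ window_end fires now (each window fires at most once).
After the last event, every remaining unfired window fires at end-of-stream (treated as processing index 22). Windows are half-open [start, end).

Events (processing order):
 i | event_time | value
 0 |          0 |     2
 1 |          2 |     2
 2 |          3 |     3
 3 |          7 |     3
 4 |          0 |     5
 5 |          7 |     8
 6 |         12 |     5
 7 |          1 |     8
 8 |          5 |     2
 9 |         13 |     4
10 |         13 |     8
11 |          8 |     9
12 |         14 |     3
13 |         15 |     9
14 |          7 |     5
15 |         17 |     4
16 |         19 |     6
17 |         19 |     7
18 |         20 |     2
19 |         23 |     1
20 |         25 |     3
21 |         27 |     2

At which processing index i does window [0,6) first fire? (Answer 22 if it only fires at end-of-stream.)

6

i=0 t=0 v=2: → [0,6); WM=-2
i=1 t=2 v=2: → [0,6); WM=0
i=2 t=3 v=3: → [0,6); WM=1
i=3 t=7 v=3: → [6,12); WM=5
i=4 t=0 v=5: DROP (t<5-3); WM=5
i=5 t=7 v=8: → [6,12); WM=5
i=6 t=12 v=5: → [12,18); WM=10; [0,6) fires=7
i=7 t=1 v=8: DROP (t<10-3); WM=10
i=8 t=5 v=2: DROP (t<10-3); WM=10
i=9 t=13 v=4: → [12,18); WM=11
i=10 t=13 v=8: → [12,18); WM=11
i=11 t=8 v=9: → [6,12); WM=11
i=12 t=14 v=3: → [12,18); WM=12; [6,12) fires=20
i=13 t=15 v=9: → [12,18); WM=13
i=14 t=7 v=5: DROP (t<13-3); WM=13
i=15 t=17 v=4: → [12,18); WM=15
i=16 t=19 v=6: → [18,24); WM=17
i=17 t=19 v=7: → [18,24); WM=17
i=18 t=20 v=2: → [18,24); WM=18; [12,18) fires=33
i=19 t=23 v=1: → [18,24); WM=21
i=20 t=25 v=3: → [24,30); WM=23
i=21 t=27 v=2: → [24,30); WM=25; [18,24) fires=16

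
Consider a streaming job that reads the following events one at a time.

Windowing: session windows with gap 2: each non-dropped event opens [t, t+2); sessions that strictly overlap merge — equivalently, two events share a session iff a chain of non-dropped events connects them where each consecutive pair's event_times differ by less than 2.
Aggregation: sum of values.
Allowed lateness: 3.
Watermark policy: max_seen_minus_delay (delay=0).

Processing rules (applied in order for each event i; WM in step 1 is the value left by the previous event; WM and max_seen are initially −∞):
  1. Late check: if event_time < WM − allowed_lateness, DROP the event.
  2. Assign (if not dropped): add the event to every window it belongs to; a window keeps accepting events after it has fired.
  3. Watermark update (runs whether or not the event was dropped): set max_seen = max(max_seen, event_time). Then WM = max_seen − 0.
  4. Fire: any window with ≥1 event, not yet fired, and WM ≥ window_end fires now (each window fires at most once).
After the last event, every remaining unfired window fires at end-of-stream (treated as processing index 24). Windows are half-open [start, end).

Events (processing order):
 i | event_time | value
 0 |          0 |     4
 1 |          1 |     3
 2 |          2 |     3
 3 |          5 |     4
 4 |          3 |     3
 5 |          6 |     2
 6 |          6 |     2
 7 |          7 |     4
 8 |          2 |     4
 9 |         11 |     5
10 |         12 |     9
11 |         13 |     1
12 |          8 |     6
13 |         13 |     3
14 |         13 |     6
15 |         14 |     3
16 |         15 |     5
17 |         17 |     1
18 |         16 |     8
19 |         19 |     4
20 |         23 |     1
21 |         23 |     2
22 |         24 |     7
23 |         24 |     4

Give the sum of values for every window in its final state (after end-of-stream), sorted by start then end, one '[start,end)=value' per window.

i=0 t=0 v=4: → [0,2); WM=0
i=1 t=1 v=3: → [0,3); WM=1
i=2 t=2 v=3: → [0,4); WM=2
i=3 t=5 v=4: → [5,7); WM=5
i=4 t=3 v=3: → [0,5); WM=5
i=5 t=6 v=2: → [5,8); WM=6
i=6 t=6 v=2: → [5,8); WM=6
i=7 t=7 v=4: → [5,9); WM=7
i=8 t=2 v=4: DROP (t<7-3); WM=7
i=9 t=11 v=5: → [11,13); WM=11
i=10 t=12 v=9: → [11,14); WM=12
i=11 t=13 v=1: → [11,15); WM=13
i=12 t=8 v=6: DROP (t<13-3); WM=13
i=13 t=13 v=3: → [11,15); WM=13
i=14 t=13 v=6: → [11,15); WM=13
i=15 t=14 v=3: → [11,16); WM=14
i=16 t=15 v=5: → [11,17); WM=15
i=17 t=17 v=1: → [17,19); WM=17
i=18 t=16 v=8: → [11,19); WM=17
i=19 t=19 v=4: → [19,21); WM=19
i=20 t=23 v=1: → [23,25); WM=23
i=21 t=23 v=2: → [23,25); WM=23
i=22 t=24 v=7: → [23,26); WM=24
i=23 t=24 v=4: → [23,26); WM=24

[0,5)=13 [5,9)=12 [11,19)=41 [19,21)=4 [23,26)=14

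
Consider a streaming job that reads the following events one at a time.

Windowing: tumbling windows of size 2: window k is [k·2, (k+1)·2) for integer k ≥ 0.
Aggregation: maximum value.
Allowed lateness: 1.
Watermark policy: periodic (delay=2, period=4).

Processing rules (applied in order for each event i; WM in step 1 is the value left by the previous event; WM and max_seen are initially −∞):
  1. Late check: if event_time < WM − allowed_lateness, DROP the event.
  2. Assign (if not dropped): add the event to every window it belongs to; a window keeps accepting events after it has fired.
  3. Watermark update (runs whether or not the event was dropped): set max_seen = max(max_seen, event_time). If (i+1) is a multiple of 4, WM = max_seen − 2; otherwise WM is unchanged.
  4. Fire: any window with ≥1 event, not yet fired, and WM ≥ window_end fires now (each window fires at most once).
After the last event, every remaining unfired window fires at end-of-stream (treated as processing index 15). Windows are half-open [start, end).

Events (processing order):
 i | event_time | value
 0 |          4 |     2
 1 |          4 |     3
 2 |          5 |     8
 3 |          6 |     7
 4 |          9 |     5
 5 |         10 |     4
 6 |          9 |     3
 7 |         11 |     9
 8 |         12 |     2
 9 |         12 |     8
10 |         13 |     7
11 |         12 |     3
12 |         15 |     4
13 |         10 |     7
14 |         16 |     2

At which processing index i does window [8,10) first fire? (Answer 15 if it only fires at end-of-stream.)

i=0 t=4 v=2: → [4,6); WM=−∞
i=1 t=4 v=3: → [4,6); WM=−∞
i=2 t=5 v=8: → [4,6); WM=−∞
i=3 t=6 v=7: → [6,8); WM=4
i=4 t=9 v=5: → [8,10); WM=4
i=5 t=10 v=4: → [10,12); WM=4
i=6 t=9 v=3: → [8,10); WM=4
i=7 t=11 v=9: → [10,12); WM=9; [4,6) fires=8 [6,8) fires=7
i=8 t=12 v=2: → [12,14); WM=9
i=9 t=12 v=8: → [12,14); WM=9
i=10 t=13 v=7: → [12,14); WM=9
i=11 t=12 v=3: → [12,14); WM=11; [8,10) fires=5
i=12 t=15 v=4: → [14,16); WM=11
i=13 t=10 v=7: → [10,12); WM=11
i=14 t=16 v=2: → [16,18); WM=11

11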